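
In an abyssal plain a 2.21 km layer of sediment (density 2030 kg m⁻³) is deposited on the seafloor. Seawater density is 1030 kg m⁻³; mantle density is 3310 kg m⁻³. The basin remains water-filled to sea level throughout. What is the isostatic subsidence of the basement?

Submarine loading: the sediment displaces seawater, and the subsidence is in turn flooded, so s (ρ_m − ρ_w) = t (ρ_sed − ρ_w).
s = 2.21 km × (2030 − 1030) / (3310 − 1030) = 0.969 km.

0.969 km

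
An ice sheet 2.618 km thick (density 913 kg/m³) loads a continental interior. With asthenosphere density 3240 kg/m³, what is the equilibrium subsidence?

In Airy isostatic equilibrium: the ice load ρ_ice t is balanced by mantle displaced below, ρ_m s.
s = t ρ_ice / ρ_m = 2.618 km × 913/3240 = 0.738 km.

0.738 km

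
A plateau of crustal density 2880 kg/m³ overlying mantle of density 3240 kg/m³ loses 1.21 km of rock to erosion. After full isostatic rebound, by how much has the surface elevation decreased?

0.134 km

Rebound u = e ρ_c/ρ_m = 1.21 km × 2880/3240 = 1.076 km.
Net surface drop = e − u = 1.21 km − 1.076 km = e (ρ_m − ρ_c)/ρ_m = 0.134 km.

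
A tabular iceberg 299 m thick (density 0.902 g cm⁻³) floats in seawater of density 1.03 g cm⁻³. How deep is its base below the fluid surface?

262 m

Draft d = t ρ_obj/ρ_fluid = 299 m × 0.902/1.03 = 262 m.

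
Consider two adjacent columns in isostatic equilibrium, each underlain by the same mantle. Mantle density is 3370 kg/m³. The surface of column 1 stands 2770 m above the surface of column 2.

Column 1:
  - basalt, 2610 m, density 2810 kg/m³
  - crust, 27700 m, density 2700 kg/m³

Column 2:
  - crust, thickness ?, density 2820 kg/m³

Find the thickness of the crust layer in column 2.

Take the compensation level at the base of the deeper column (depth z_c below the surface of column 1) and equate Σ ρ_i t_i down to z_c; mantle fills any gap and the z_c terms cancel.
Column 1: 2610×2810 + 27700×2700 + (z_c − 30310)×3370
Column 2: 2770×0 + x×2820 + (z_c − 2770 − 0 − x)×3370
The z_c×3370 term appears on both sides and cancels. Collect the known terms of each column as K = Σ(ρt)_known − 3370 × (depth of known layers): K_1 = 82124100 − 3370×30310 = −20020600; K_2 = 0 − 3370×(2770 + 0) = −9334900.
Balance: K_1 = K_2 − x×(3370 − 2820), so x = (K_2 − K_1)/(3370 − 2820) = 10685700/550 = 19400 m.

19400 m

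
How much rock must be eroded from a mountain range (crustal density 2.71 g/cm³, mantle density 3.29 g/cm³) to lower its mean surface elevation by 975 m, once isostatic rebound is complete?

5530 m

Net drop Δ = e − u = e − e ρ_c/ρ_m = e (ρ_m − ρ_c)/ρ_m.
e = Δ ρ_m/(ρ_m − ρ_c) = 975 m × 3.29/0.58 = 5530 m.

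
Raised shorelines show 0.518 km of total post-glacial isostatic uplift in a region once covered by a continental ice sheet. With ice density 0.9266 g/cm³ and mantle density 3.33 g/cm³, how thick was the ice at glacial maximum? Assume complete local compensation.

1.86 km

u = t ρ_ice/ρ_m → t = u ρ_m/ρ_ice = 0.518 km × 3.33/0.9266 = 1.86 km.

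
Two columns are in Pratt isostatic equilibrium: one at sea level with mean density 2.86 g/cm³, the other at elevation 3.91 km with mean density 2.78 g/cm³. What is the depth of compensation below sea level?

136 km

ρ_ref D = ρ (D + h) → D (ρ_ref − ρ) = ρ h.
D = ρ h/(ρ_ref − ρ) = 2.78 × 3.91 km/(2.86 − 2.78) = 136 km.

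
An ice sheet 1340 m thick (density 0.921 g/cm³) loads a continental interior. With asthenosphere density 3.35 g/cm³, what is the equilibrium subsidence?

By Archimedes' principle applied to the lithosphere: the ice load ρ_ice t is balanced by mantle displaced below, ρ_m s.
s = t ρ_ice / ρ_m = 1340 m × 0.921/3.35 = 368 m.

368 m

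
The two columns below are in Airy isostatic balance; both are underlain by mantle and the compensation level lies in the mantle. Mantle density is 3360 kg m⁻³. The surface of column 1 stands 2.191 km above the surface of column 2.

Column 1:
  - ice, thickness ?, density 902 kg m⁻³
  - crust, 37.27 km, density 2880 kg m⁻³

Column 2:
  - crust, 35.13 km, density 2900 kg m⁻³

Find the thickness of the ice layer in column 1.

2.29 km

Take the compensation level at the base of the deeper column (depth z_c below the surface of column 1) and equate Σ ρ_i t_i down to z_c; mantle fills any gap and the z_c terms cancel.
Column 1: x×902 + 37.27×2880 + (z_c − 37.27 − x)×3360
Column 2: 2.191×0 + 35.13×2900 + (z_c − 2.191 − 35.13)×3360
The z_c×3360 term appears on both sides and cancels. Collect the known terms of each column as K = Σ(ρt)_known − 3360 × (depth of known layers): K_1 = 107337.6 − 3360×37.27 = −17889.6; K_2 = 101877 − 3360×(2.191 + 35.13) = −23521.56.
Balance: K_1 − x×(3360 − 902) = K_2, so x = (K_1 − K_2)/(3360 − 902) = 5631.96/2458 = 2.29 km.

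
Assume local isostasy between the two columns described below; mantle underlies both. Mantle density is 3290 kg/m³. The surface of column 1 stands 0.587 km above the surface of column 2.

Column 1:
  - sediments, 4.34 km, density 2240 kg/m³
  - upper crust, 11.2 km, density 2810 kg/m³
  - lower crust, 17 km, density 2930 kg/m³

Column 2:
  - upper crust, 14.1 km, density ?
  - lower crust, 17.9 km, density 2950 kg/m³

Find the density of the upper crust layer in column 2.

Take the compensation level at the base of the deeper column (depth z_c below the surface of column 1) and equate Σ ρ_i t_i down to z_c; mantle fills any gap and the z_c terms cancel.
Column 1: 4.34×2240 + 11.2×2810 + 17×2930 + (z_c − 32.54)×3290
Column 2: 0.587×0 + 14.1×ρ + 17.9×2950 + (z_c − 0.587 − 32)×3290
The z_c×3290 term appears on both sides and cancels. Collect the known terms of each column as K = Σ(ρt)_known − 3290 × (depth of known layers): K_1 = 91003.6 − 3290×32.54 = −16053; K_2 = 52805 − 3290×(0.587 + 32) = −54406.23.
Balance: K_1 = K_2 + 14.1×ρ, so ρ = (K_1 − K_2)/14.1 = 38353.2/14.1 = 2720 kg/m³.

2720 kg/m³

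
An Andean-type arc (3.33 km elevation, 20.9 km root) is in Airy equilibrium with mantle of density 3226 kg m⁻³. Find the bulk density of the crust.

2780 kg m⁻³

ρ_c h = (ρ_m − ρ_c) r → ρ_c (h + r) = ρ_m r → ρ_c = ρ_m r / (h + r).
ρ_c = 3226 × 20.9 km / (3.33 km + 20.9 km) = 2780 kg m⁻³.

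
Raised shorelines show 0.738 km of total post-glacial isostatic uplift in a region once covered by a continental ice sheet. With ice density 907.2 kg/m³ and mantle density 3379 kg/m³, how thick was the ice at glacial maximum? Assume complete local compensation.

u = t ρ_ice/ρ_m → t = u ρ_m/ρ_ice = 0.738 km × 3379/907.2 = 2.75 km.

2.75 km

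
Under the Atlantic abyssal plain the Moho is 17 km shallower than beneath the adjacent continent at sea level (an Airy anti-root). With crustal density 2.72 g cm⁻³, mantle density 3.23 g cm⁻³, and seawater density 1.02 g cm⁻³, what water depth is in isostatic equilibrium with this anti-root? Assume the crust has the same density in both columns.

Replacing a thickness d of crust by seawater at the top must be balanced by replacing crust with mantle at the base: d (ρ_c − ρ_w) = a (ρ_m − ρ_c).
d = a (ρ_m − ρ_c)/(ρ_c − ρ_w) = 17 km × 0.51/1.7 = 5.1 km.

5.1 km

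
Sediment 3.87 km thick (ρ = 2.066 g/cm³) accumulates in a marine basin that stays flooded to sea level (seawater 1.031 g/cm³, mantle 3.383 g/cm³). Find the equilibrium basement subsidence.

Submarine loading: the sediment displaces seawater, and the subsidence is in turn flooded, so s (ρ_m − ρ_w) = t (ρ_sed − ρ_w).
s = 3.87 km × (2.066 − 1.031) / (3.383 − 1.031) = 1.7 km.

1.7 km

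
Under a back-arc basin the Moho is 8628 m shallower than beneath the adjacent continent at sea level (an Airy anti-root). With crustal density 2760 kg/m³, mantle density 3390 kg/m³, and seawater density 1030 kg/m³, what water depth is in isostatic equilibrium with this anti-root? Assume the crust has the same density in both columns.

3140 m

Replacing a thickness d of crust by seawater at the top must be balanced by replacing crust with mantle at the base: d (ρ_c − ρ_w) = a (ρ_m − ρ_c).
d = a (ρ_m − ρ_c)/(ρ_c − ρ_w) = 8628 m × 630/1730 = 3140 m.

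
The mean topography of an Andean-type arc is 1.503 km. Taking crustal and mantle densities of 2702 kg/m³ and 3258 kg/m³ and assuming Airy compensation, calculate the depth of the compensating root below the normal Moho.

7.3 km

In Airy isostatic equilibrium: the weight of the topography is balanced by the buoyancy of the root, ρ_c h = (ρ_m − ρ_c) r.
r = h · ρ_c / (ρ_m − ρ_c) = 1.503 km × 2702 / (3258 − 2702) = 7.3 km.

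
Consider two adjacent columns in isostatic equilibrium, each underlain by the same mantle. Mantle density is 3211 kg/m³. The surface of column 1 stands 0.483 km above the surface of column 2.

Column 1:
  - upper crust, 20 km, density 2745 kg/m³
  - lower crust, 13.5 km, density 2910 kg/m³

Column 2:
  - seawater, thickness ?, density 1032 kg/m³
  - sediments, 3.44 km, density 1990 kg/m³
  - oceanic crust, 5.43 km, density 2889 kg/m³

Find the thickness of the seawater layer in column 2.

2.7 km

Take the compensation level at the base of the deeper column (depth z_c below the surface of column 1) and equate Σ ρ_i t_i down to z_c; mantle fills any gap and the z_c terms cancel.
Column 1: 20×2745 + 13.5×2910 + (z_c − 33.5)×3211
Column 2: 0.483×0 + x×1032 + 3.44×1990 + 5.43×2889 + (z_c − 0.483 − 8.87 − x)×3211
The z_c×3211 term appears on both sides and cancels. Collect the known terms of each column as K = Σ(ρt)_known − 3211 × (depth of known layers): K_1 = 94185 − 3211×33.5 = −13383.5; K_2 = 22532.87 − 3211×(0.483 + 8.87) = −7499.613.
Balance: K_1 = K_2 − x×(3211 − 1032), so x = (K_2 − K_1)/(3211 − 1032) = 5883.89/2179 = 2.7 km.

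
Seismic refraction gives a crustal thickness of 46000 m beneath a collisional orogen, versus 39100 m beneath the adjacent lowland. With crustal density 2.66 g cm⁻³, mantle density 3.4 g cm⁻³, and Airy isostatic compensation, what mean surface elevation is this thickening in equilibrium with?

1500 m

Excess crust Δ = 46000 m − 39100 m = 6900 m, split between elevation h and root r with h + r = Δ.
Airy balance ρ_c h = (ρ_m − ρ_c) r gives r = h ρ_c/(ρ_m − ρ_c), so h (1 + ρ_c/(ρ_m − ρ_c)) = Δ, i.e. h = Δ (ρ_m − ρ_c)/ρ_m.
h = 6900 m × 0.74/3.4 = 1500 m.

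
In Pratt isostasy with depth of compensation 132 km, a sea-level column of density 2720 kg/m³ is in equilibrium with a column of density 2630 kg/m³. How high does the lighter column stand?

ρ_ref D = ρ (D + h) → h = D (ρ_ref − ρ)/ρ.
h = 132 km × (2720 − 2630)/2630 = 4.52 km.

4.52 km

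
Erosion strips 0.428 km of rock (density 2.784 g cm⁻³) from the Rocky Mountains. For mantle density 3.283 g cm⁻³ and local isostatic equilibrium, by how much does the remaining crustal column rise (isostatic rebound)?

0.363 km

Unloading: uplift u = e ρ_c/ρ_m = 0.428 km × 2.784/3.283 = 0.363 km.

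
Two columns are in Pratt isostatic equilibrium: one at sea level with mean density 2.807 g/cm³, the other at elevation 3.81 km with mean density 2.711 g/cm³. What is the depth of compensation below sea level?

ρ_ref D = ρ (D + h) → D (ρ_ref − ρ) = ρ h.
D = ρ h/(ρ_ref − ρ) = 2.711 × 3.81 km/(2.807 − 2.711) = 108 km.

108 km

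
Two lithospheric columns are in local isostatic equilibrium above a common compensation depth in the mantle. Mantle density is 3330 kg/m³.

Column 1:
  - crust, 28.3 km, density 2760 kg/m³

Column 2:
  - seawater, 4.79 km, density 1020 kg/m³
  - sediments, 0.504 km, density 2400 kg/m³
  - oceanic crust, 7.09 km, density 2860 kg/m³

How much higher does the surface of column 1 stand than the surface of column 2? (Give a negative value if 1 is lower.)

0.38 km

For any compensation level in the mantle, the mantle terms cancel and isostasy reduces to e = (Σt_1 − Σt_2) − (Σ(ρt)_1 − Σ(ρt)_2) / ρ_m.
Σt_1 = 28.3 km; Σt_2 = 12.384 km; Σ(ρt)_1 = 78108; Σ(ρt)_2 = 26372.8 (in km·kg/m³).
e = (28.3 − 12.384) − (78108 − 26372.8) / 3330 = 0.38 km.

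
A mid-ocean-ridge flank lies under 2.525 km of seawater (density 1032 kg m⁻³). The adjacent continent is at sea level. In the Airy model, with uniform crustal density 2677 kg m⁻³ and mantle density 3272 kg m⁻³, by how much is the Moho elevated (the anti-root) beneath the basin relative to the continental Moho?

For local isostatic compensation: replacing crust with seawater at the top is compensated by replacing crust with mantle at the base: d (ρ_c − ρ_w) = a (ρ_m − ρ_c).
a = d (ρ_c − ρ_w)/(ρ_m − ρ_c) = 2.525 km × 1645/595 = 6.98 km.

6.98 km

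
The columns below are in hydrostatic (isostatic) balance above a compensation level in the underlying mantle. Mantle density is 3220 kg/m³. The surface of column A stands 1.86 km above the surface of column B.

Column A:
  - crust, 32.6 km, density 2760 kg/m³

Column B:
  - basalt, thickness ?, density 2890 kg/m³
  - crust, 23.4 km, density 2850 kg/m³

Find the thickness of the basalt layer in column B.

1.06 km

Take the compensation level at the base of the deeper column (depth z_c below the surface of column A) and equate Σ ρ_i t_i down to z_c; mantle fills any gap and the z_c terms cancel.
Column A: 32.6×2760 + (z_c − 32.6)×3220
Column B: 1.86×0 + x×2890 + 23.4×2850 + (z_c − 1.86 − 23.4 − x)×3220
The z_c×3220 term appears on both sides and cancels. Collect the known terms of each column as K = Σ(ρt)_known − 3220 × (depth of known layers): K_A = 89976 − 3220×32.6 = −14996; K_B = 66690 − 3220×(1.86 + 23.4) = −14647.2.
Balance: K_A = K_B − x×(3220 − 2890), so x = (K_B − K_A)/(3220 − 2890) = 348.8/330 = 1.06 km.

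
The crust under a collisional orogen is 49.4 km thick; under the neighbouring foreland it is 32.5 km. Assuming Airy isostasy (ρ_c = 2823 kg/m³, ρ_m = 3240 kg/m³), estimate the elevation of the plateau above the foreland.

Excess crust Δ = 49.4 km − 32.5 km = 16.9 km, split between elevation h and root r with h + r = Δ.
Airy balance ρ_c h = (ρ_m − ρ_c) r gives r = h ρ_c/(ρ_m − ρ_c), so h (1 + ρ_c/(ρ_m − ρ_c)) = Δ, i.e. h = Δ (ρ_m − ρ_c)/ρ_m.
h = 16.9 km × 417/3240 = 2.18 km.

2.18 km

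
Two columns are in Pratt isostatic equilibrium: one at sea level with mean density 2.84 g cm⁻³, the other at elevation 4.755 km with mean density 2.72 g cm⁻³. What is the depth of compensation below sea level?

ρ_ref D = ρ (D + h) → D (ρ_ref − ρ) = ρ h.
D = ρ h/(ρ_ref − ρ) = 2.72 × 4.755 km/(2.84 − 2.72) = 108 km.

108 km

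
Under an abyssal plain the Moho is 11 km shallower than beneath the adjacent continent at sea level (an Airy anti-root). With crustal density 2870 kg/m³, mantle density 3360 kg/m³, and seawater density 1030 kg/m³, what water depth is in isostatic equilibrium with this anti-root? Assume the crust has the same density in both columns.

2.93 km

Replacing a thickness d of crust by seawater at the top must be balanced by replacing crust with mantle at the base: d (ρ_c − ρ_w) = a (ρ_m − ρ_c).
d = a (ρ_m − ρ_c)/(ρ_c − ρ_w) = 11 km × 490/1840 = 2.93 km.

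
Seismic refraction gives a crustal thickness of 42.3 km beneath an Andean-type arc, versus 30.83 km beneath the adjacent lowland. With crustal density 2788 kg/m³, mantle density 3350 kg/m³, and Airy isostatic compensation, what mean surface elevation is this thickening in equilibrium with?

Excess crust Δ = 42.3 km − 30.83 km = 11.47 km, split between elevation h and root r with h + r = Δ.
Airy balance ρ_c h = (ρ_m − ρ_c) r gives r = h ρ_c/(ρ_m − ρ_c), so h (1 + ρ_c/(ρ_m − ρ_c)) = Δ, i.e. h = Δ (ρ_m − ρ_c)/ρ_m.
h = 11.47 km × 562/3350 = 1.92 km.

1.92 km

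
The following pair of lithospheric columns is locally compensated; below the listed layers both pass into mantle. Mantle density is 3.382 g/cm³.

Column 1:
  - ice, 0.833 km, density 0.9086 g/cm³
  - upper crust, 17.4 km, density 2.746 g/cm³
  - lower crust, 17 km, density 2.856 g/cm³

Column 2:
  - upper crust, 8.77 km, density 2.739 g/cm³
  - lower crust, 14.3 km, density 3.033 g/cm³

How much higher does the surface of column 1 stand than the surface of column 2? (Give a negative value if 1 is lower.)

3.38 km

For any compensation level in the mantle, the mantle terms cancel and isostasy reduces to e = (Σt_1 − Σt_2) − (Σ(ρt)_1 − Σ(ρt)_2) / ρ_m.
Σt_1 = 35.233 km; Σt_2 = 23.07 km; Σ(ρt)_1 = 97.0892638; Σ(ρt)_2 = 67.39293 (in km·g/cm³).
e = (35.233 − 23.07) − (97.0892638 − 67.39293) / 3.382 = 3.38 km.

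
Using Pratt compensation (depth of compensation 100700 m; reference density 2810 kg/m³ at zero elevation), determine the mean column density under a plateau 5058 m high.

2680 kg/m³

Pratt balance: ρ_ref D = ρ (D + h).
ρ = ρ_ref D/(D + h) = 2810 × 100700 m/(100700 m + 5058 m) = 2680 kg/m³.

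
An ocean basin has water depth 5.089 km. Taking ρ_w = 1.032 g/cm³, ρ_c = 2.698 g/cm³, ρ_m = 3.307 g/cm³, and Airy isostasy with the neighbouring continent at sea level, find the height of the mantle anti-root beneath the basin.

Isostatic balance requires: replacing crust with seawater at the top is compensated by replacing crust with mantle at the base: d (ρ_c − ρ_w) = a (ρ_m − ρ_c).
a = d (ρ_c − ρ_w)/(ρ_m − ρ_c) = 5.089 km × 1.666/0.609 = 13.9 km.

13.9 km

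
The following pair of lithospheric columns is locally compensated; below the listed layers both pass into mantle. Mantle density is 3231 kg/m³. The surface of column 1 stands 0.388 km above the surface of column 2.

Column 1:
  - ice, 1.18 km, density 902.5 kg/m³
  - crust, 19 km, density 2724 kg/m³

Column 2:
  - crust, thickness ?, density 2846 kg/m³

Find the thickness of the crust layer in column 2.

Take the compensation level at the base of the deeper column (depth z_c below the surface of column 1) and equate Σ ρ_i t_i down to z_c; mantle fills any gap and the z_c terms cancel.
Column 1: 1.18×902.5 + 19×2724 + (z_c − 20.18)×3231
Column 2: 0.388×0 + x×2846 + (z_c − 0.388 − 0 − x)×3231
The z_c×3231 term appears on both sides and cancels. Collect the known terms of each column as K = Σ(ρt)_known − 3231 × (depth of known layers): K_1 = 52820.95 − 3231×20.18 = −12380.63; K_2 = 0 − 3231×(0.388 + 0) = −1253.628.
Balance: K_1 = K_2 − x×(3231 − 2846), so x = (K_2 − K_1)/(3231 − 2846) = 11127/385 = 28.9 km.

28.9 km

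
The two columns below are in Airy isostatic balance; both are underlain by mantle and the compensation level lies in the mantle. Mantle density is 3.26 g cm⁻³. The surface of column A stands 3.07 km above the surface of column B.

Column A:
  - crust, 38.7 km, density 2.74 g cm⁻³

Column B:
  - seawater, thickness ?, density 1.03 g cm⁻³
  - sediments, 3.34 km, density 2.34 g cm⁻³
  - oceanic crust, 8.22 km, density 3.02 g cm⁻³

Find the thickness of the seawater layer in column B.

2.27 km

Take the compensation level at the base of the deeper column (depth z_c below the surface of column A) and equate Σ ρ_i t_i down to z_c; mantle fills any gap and the z_c terms cancel.
Column A: 38.7×2.74 + (z_c − 38.7)×3.26
Column B: 3.07×0 + x×1.03 + 3.34×2.34 + 8.22×3.02 + (z_c − 3.07 − 11.56 − x)×3.26
The z_c×3.26 term appears on both sides and cancels. Collect the known terms of each column as K = Σ(ρt)_known − 3.26 × (depth of known layers): K_A = 106.038 − 3.26×38.7 = −20.124; K_B = 32.64 − 3.26×(3.07 + 11.56) = −15.0538.
Balance: K_A = K_B − x×(3.26 − 1.03), so x = (K_B − K_A)/(3.26 − 1.03) = 5.0702/2.23 = 2.27 km.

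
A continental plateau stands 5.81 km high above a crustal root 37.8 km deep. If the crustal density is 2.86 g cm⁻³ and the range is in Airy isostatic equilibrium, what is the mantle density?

3.3 g cm⁻³

Airy balance: ρ_c h = (ρ_m − ρ_c) r → ρ_m = ρ_c (1 + h/r).
ρ_m = 2.86 × (1 + 5.81 km/37.8 km) = 3.3 g cm⁻³.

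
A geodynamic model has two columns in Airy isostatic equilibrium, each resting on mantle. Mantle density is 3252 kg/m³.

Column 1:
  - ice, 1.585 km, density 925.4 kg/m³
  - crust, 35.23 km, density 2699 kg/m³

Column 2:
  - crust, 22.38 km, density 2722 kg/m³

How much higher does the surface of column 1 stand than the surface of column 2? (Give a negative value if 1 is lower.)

3.48 km

For any compensation level in the mantle, the mantle terms cancel and isostasy reduces to e = (Σt_1 − Σt_2) − (Σ(ρt)_1 − Σ(ρt)_2) / ρ_m.
Σt_1 = 36.815 km; Σt_2 = 22.38 km; Σ(ρt)_1 = 96552.529; Σ(ρt)_2 = 60918.36 (in km·kg/m³).
e = (36.815 − 22.38) − (96552.529 − 60918.36) / 3252 = 3.48 km.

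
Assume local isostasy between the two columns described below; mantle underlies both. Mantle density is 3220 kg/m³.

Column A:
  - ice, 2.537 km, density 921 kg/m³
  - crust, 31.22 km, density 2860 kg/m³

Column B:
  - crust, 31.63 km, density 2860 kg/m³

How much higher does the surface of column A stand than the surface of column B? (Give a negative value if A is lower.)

1.77 km

For any compensation level in the mantle, the mantle terms cancel and isostasy reduces to e = (Σt_A − Σt_B) − (Σ(ρt)_A − Σ(ρt)_B) / ρ_m.
Σt_A = 33.757 km; Σt_B = 31.63 km; Σ(ρt)_A = 91625.777; Σ(ρt)_B = 90461.8 (in km·kg/m³).
e = (33.757 − 31.63) − (91625.777 − 90461.8) / 3220 = 1.77 km.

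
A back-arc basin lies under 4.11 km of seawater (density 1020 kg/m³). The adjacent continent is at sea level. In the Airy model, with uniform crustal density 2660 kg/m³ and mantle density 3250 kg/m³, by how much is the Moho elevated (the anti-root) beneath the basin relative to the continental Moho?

Balancing pressure at the compensation depth: replacing crust with seawater at the top is compensated by replacing crust with mantle at the base: d (ρ_c − ρ_w) = a (ρ_m − ρ_c).
a = d (ρ_c − ρ_w)/(ρ_m − ρ_c) = 4.11 km × 1640/590 = 11.4 km.

11.4 km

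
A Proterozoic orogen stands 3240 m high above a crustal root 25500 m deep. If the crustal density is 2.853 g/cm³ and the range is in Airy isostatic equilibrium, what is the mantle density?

Airy balance: ρ_c h = (ρ_m − ρ_c) r → ρ_m = ρ_c (1 + h/r).
ρ_m = 2.853 × (1 + 3240 m/25500 m) = 3.22 g/cm³.

3.22 g/cm³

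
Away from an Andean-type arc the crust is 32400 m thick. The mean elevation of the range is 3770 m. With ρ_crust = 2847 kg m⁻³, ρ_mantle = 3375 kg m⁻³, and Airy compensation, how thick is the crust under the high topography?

56500 m

Root depth r = h ρ_c / (ρ_m − ρ_c) = 3770 m × 2847 / 528 = 20330 m.
Total thickness = T + h + r = 32400 m + 3770 m + 20330 m = 56500 m.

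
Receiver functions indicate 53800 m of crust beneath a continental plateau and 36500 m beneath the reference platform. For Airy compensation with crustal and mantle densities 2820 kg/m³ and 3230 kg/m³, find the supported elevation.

Excess crust Δ = 53800 m − 36500 m = 17300 m, split between elevation h and root r with h + r = Δ.
Airy balance ρ_c h = (ρ_m − ρ_c) r gives r = h ρ_c/(ρ_m − ρ_c), so h (1 + ρ_c/(ρ_m − ρ_c)) = Δ, i.e. h = Δ (ρ_m − ρ_c)/ρ_m.
h = 17300 m × 410/3230 = 2200 m.

2200 m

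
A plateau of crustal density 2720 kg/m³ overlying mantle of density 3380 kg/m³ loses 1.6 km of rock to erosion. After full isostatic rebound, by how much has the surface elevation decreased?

Rebound u = e ρ_c/ρ_m = 1.6 km × 2720/3380 = 1.288 km.
Net surface drop = e − u = 1.6 km − 1.288 km = e (ρ_m − ρ_c)/ρ_m = 0.312 km.

0.312 km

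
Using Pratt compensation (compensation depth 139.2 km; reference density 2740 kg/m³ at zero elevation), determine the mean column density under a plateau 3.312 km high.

2680 kg/m³

Pratt balance: ρ_ref D = ρ (D + h).
ρ = ρ_ref D/(D + h) = 2740 × 139.2 km/(139.2 km + 3.312 km) = 2680 kg/m³.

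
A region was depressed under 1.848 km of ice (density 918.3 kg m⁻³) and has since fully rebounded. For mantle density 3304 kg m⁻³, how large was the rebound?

0.514 km

Removing the load lets mantle flow back in; uplift u satisfies ρ_ice t = ρ_m u.
u = t ρ_ice/ρ_m = 1.848 km × 918.3/3304 = 0.514 km.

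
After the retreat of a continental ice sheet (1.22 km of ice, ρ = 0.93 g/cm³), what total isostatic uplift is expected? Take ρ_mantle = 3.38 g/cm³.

0.336 km

Removing the load lets mantle flow back in; uplift u satisfies ρ_ice t = ρ_m u.
u = t ρ_ice/ρ_m = 1.22 km × 0.93/3.38 = 0.336 km.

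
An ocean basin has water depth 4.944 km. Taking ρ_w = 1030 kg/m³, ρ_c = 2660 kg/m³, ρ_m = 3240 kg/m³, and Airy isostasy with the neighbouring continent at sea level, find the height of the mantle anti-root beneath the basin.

For local isostatic compensation: replacing crust with seawater at the top is compensated by replacing crust with mantle at the base: d (ρ_c − ρ_w) = a (ρ_m − ρ_c).
a = d (ρ_c − ρ_w)/(ρ_m − ρ_c) = 4.944 km × 1630/580 = 13.9 km.

13.9 km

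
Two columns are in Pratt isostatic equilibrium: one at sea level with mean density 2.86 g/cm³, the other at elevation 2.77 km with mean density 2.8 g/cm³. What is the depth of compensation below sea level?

ρ_ref D = ρ (D + h) → D (ρ_ref − ρ) = ρ h.
D = ρ h/(ρ_ref − ρ) = 2.8 × 2.77 km/(2.86 − 2.8) = 129 km.

129 km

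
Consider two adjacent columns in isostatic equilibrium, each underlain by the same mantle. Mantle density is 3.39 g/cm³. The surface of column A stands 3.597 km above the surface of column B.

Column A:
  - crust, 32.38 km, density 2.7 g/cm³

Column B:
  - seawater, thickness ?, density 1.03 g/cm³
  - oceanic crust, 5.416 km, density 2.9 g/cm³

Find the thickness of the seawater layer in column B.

Take the compensation level at the base of the deeper column (depth z_c below the surface of column A) and equate Σ ρ_i t_i down to z_c; mantle fills any gap and the z_c terms cancel.
Column A: 32.38×2.7 + (z_c − 32.38)×3.39
Column B: 3.597×0 + x×1.03 + 5.416×2.9 + (z_c − 3.597 − 5.416 − x)×3.39
The z_c×3.39 term appears on both sides and cancels. Collect the known terms of each column as K = Σ(ρt)_known − 3.39 × (depth of known layers): K_A = 87.426 − 3.39×32.38 = −22.3422; K_B = 15.7064 − 3.39×(3.597 + 5.416) = −14.84767.
Balance: K_A = K_B − x×(3.39 − 1.03), so x = (K_B − K_A)/(3.39 − 1.03) = 7.49453/2.36 = 3.18 km.

3.18 km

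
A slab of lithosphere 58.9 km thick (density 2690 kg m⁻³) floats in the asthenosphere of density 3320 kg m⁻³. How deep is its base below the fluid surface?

Draft d = t ρ_obj/ρ_fluid = 58.9 km × 2690/3320 = 47.7 km.

47.7 km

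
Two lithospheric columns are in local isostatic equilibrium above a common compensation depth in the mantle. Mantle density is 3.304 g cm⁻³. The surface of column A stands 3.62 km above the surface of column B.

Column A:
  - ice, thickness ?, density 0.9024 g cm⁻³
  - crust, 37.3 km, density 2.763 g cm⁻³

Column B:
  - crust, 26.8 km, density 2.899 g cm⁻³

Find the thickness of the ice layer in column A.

Take the compensation level at the base of the deeper column (depth z_c below the surface of column A) and equate Σ ρ_i t_i down to z_c; mantle fills any gap and the z_c terms cancel.
Column A: x×0.9024 + 37.3×2.763 + (z_c − 37.3 − x)×3.304
Column B: 3.62×0 + 26.8×2.899 + (z_c − 3.62 − 26.8)×3.304
The z_c×3.304 term appears on both sides and cancels. Collect the known terms of each column as K = Σ(ρt)_known − 3.304 × (depth of known layers): K_A = 103.0599 − 3.304×37.3 = −20.1793; K_B = 77.6932 − 3.304×(3.62 + 26.8) = −22.81448.
Balance: K_A − x×(3.304 − 0.9024) = K_B, so x = (K_A − K_B)/(3.304 − 0.9024) = 2.63518/2.4016 = 1.1 km.

1.1 km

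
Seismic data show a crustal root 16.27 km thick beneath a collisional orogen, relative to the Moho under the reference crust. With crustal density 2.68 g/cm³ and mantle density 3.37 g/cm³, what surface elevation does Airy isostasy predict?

4.19 km

Isostatic balance requires: ρ_c h = (ρ_m − ρ_c) r.
h = r (ρ_m − ρ_c) / ρ_c = 16.27 km × (3.37 − 2.68) / 2.68 = 4.19 km.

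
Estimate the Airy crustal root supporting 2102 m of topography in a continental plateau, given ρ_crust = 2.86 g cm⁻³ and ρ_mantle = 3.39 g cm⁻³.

11300 m

Equating mass per unit area of the two columns: the weight of the topography is balanced by the buoyancy of the root, ρ_c h = (ρ_m − ρ_c) r.
r = h · ρ_c / (ρ_m − ρ_c) = 2102 m × 2.86 / (3.39 − 2.86) = 11300 m.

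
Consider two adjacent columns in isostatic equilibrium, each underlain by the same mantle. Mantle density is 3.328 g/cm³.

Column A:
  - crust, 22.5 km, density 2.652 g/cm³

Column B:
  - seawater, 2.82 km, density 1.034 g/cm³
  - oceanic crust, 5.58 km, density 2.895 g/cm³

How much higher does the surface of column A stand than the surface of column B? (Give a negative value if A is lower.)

1.9 km

For any compensation level in the mantle, the mantle terms cancel and isostasy reduces to e = (Σt_A − Σt_B) − (Σ(ρt)_A − Σ(ρt)_B) / ρ_m.
Σt_A = 22.5 km; Σt_B = 8.4 km; Σ(ρt)_A = 59.67; Σ(ρt)_B = 19.06998 (in km·g/cm³).
e = (22.5 − 8.4) − (59.67 − 19.06998) / 3.328 = 1.9 km.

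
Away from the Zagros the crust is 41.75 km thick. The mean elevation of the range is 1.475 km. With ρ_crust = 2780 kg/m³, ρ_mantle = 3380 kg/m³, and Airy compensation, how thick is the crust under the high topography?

Root depth r = h ρ_c / (ρ_m − ρ_c) = 1.475 km × 2780 / 600 = 6.834 km.
Total thickness = T + h + r = 41.75 km + 1.475 km + 6.834 km = 50.1 km.

50.1 km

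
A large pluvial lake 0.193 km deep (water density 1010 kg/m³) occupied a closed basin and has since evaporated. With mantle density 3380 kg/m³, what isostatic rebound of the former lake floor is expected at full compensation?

u = d ρ_w/ρ_m = 0.193 km × 1010/3380 = 0.0577 km.

0.0577 km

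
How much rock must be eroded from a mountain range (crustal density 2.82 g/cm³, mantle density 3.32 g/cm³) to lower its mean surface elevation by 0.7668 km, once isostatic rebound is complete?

5.09 km

Net drop Δ = e − u = e − e ρ_c/ρ_m = e (ρ_m − ρ_c)/ρ_m.
e = Δ ρ_m/(ρ_m − ρ_c) = 0.7668 km × 3.32/0.5 = 5.09 km.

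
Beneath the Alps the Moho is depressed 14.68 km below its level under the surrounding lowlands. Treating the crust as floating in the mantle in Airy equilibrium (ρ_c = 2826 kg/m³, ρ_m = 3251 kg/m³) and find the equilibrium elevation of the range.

Equating mass per unit area of the two columns: ρ_c h = (ρ_m − ρ_c) r.
h = r (ρ_m − ρ_c) / ρ_c = 14.68 km × (3251 − 2826) / 2826 = 2.21 km.

2.21 km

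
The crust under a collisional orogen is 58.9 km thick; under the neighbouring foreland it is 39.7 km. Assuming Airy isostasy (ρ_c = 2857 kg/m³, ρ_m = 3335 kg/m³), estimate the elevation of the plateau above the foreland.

Excess crust Δ = 58.9 km − 39.7 km = 19.2 km, split between elevation h and root r with h + r = Δ.
Airy balance ρ_c h = (ρ_m − ρ_c) r gives r = h ρ_c/(ρ_m − ρ_c), so h (1 + ρ_c/(ρ_m − ρ_c)) = Δ, i.e. h = Δ (ρ_m − ρ_c)/ρ_m.
h = 19.2 km × 478/3335 = 2.75 km.

2.75 km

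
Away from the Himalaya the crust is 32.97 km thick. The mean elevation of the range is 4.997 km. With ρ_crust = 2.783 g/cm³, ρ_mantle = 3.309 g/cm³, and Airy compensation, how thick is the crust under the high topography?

64.4 km

Root depth r = h ρ_c / (ρ_m − ρ_c) = 4.997 km × 2.783 / 0.526 = 26.44 km.
Total thickness = T + h + r = 32.97 km + 4.997 km + 26.44 km = 64.4 km.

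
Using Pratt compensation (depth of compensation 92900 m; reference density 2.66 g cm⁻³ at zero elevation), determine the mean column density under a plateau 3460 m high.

2.56 g cm⁻³

Pratt balance: ρ_ref D = ρ (D + h).
ρ = ρ_ref D/(D + h) = 2.66 × 92900 m/(92900 m + 3460 m) = 2.56 g cm⁻³.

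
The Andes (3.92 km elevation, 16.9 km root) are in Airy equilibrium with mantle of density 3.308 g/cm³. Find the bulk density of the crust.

ρ_c h = (ρ_m − ρ_c) r → ρ_c (h + r) = ρ_m r → ρ_c = ρ_m r / (h + r).
ρ_c = 3.308 × 16.9 km / (3.92 km + 16.9 km) = 2.69 g/cm³.

2.69 g/cm³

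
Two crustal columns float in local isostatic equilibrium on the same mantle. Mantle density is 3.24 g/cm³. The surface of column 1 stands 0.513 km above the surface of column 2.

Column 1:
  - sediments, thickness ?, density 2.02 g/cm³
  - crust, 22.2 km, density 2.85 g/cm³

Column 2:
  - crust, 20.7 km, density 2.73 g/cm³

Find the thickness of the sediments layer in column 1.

2.92 km

Take the compensation level at the base of the deeper column (depth z_c below the surface of column 1) and equate Σ ρ_i t_i down to z_c; mantle fills any gap and the z_c terms cancel.
Column 1: x×2.02 + 22.2×2.85 + (z_c − 22.2 − x)×3.24
Column 2: 0.513×0 + 20.7×2.73 + (z_c − 0.513 − 20.7)×3.24
The z_c×3.24 term appears on both sides and cancels. Collect the known terms of each column as K = Σ(ρt)_known − 3.24 × (depth of known layers): K_1 = 63.27 − 3.24×22.2 = −8.658; K_2 = 56.511 − 3.24×(0.513 + 20.7) = −12.21912.
Balance: K_1 − x×(3.24 − 2.02) = K_2, so x = (K_1 − K_2)/(3.24 − 2.02) = 3.56112/1.22 = 2.92 km.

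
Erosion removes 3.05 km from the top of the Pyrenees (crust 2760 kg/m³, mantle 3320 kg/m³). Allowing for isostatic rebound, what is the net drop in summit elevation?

0.514 km

Rebound u = e ρ_c/ρ_m = 3.05 km × 2760/3320 = 2.536 km.
Net surface drop = e − u = 3.05 km − 2.536 km = e (ρ_m − ρ_c)/ρ_m = 0.514 km.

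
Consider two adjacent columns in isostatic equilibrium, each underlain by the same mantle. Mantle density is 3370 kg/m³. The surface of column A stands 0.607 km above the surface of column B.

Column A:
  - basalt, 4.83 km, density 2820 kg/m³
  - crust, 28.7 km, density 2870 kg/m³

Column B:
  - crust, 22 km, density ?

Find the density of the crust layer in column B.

Take the compensation level at the base of the deeper column (depth z_c below the surface of column A) and equate Σ ρ_i t_i down to z_c; mantle fills any gap and the z_c terms cancel.
Column A: 4.83×2820 + 28.7×2870 + (z_c − 33.53)×3370
Column B: 0.607×0 + 22×ρ + (z_c − 0.607 − 22)×3370
The z_c×3370 term appears on both sides and cancels. Collect the known terms of each column as K = Σ(ρt)_known − 3370 × (depth of known layers): K_A = 95989.6 − 3370×33.53 = −17006.5; K_B = 0 − 3370×(0.607 + 22) = −76185.59.
Balance: K_A = K_B + 22×ρ, so ρ = (K_A − K_B)/22 = 59179.1/22 = 2690 kg/m³.

2690 kg/m³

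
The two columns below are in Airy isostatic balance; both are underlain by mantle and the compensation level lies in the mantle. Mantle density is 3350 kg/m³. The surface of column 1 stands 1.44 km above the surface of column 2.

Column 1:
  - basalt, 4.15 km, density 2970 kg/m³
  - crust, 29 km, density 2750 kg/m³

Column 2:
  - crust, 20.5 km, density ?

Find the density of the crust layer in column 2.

Take the compensation level at the base of the deeper column (depth z_c below the surface of column 1) and equate Σ ρ_i t_i down to z_c; mantle fills any gap and the z_c terms cancel.
Column 1: 4.15×2970 + 29×2750 + (z_c − 33.15)×3350
Column 2: 1.44×0 + 20.5×ρ + (z_c − 1.44 − 20.5)×3350
The z_c×3350 term appears on both sides and cancels. Collect the known terms of each column as K = Σ(ρt)_known − 3350 × (depth of known layers): K_1 = 92075.5 − 3350×33.15 = −18977; K_2 = 0 − 3350×(1.44 + 20.5) = −73499.
Balance: K_1 = K_2 + 20.5×ρ, so ρ = (K_1 − K_2)/20.5 = 54522/20.5 = 2660 kg/m³.

2660 kg/m³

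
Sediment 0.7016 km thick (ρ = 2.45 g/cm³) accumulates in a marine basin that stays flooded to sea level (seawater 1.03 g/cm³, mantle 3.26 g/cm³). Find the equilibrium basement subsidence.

Submarine loading: the sediment displaces seawater, and the subsidence is in turn flooded, so s (ρ_m − ρ_w) = t (ρ_sed − ρ_w).
s = 0.7016 km × (2.45 − 1.03) / (3.26 − 1.03) = 0.447 km.

0.447 km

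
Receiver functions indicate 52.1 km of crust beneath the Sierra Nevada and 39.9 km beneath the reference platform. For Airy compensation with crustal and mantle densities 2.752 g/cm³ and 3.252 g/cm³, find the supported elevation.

Excess crust Δ = 52.1 km − 39.9 km = 12.2 km, split between elevation h and root r with h + r = Δ.
Airy balance ρ_c h = (ρ_m − ρ_c) r gives r = h ρ_c/(ρ_m − ρ_c), so h (1 + ρ_c/(ρ_m − ρ_c)) = Δ, i.e. h = Δ (ρ_m − ρ_c)/ρ_m.
h = 12.2 km × 0.5/3.252 = 1.88 km.

1.88 km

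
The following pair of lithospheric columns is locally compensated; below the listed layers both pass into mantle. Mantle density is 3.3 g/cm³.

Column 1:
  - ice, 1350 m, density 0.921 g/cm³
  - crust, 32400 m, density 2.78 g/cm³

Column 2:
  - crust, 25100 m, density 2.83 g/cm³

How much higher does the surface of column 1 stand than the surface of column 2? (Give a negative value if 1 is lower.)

For any compensation level in the mantle, the mantle terms cancel and isostasy reduces to e = (Σt_1 − Σt_2) − (Σ(ρt)_1 − Σ(ρt)_2) / ρ_m.
Σt_1 = 33750 m; Σt_2 = 25100 m; Σ(ρt)_1 = 91315.35; Σ(ρt)_2 = 71033 (in m·g/cm³).
e = (33750 − 25100) − (91315.35 − 71033) / 3.3 = 2500 m.

2500 m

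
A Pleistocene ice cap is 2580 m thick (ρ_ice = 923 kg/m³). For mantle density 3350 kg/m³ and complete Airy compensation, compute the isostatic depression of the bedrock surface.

711 m

Balancing pressure at the compensation depth: the ice load ρ_ice t is balanced by mantle displaced below, ρ_m s.
s = t ρ_ice / ρ_m = 2580 m × 923/3350 = 711 m.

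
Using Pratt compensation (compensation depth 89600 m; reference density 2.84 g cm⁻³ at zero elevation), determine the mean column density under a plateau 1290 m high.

Pratt balance: ρ_ref D = ρ (D + h).
ρ = ρ_ref D/(D + h) = 2.84 × 89600 m/(89600 m + 1290 m) = 2.8 g cm⁻³.

2.8 g cm⁻³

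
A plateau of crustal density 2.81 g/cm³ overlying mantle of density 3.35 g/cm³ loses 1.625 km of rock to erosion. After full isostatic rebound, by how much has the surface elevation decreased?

0.262 km

Rebound u = e ρ_c/ρ_m = 1.625 km × 2.81/3.35 = 1.363 km.
Net surface drop = e − u = 1.625 km − 1.363 km = e (ρ_m − ρ_c)/ρ_m = 0.262 km.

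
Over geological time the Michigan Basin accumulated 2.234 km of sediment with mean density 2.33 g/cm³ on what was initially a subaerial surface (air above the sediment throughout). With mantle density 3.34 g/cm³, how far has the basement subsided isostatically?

Subaerial load: s = t ρ_sed / ρ_m = 2.234 km × 2.33/3.34 = 1.56 km.

1.56 km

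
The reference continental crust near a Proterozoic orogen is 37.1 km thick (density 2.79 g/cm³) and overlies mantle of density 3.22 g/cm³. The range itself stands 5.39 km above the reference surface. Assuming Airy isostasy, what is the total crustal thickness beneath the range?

77.5 km

Root depth r = h ρ_c / (ρ_m − ρ_c) = 5.39 km × 2.79 / 0.43 = 34.97 km.
Total thickness = T + h + r = 37.1 km + 5.39 km + 34.97 km = 77.5 km.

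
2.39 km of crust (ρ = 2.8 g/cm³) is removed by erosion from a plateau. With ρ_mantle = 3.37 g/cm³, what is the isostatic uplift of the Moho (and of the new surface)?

Unloading: uplift u = e ρ_c/ρ_m = 2.39 km × 2.8/3.37 = 1.99 km.

1.99 km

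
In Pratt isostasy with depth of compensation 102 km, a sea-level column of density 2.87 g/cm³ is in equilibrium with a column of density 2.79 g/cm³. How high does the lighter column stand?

ρ_ref D = ρ (D + h) → h = D (ρ_ref − ρ)/ρ.
h = 102 km × (2.87 − 2.79)/2.79 = 2.92 km.

2.92 km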